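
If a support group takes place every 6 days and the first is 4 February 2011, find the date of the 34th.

21 August 2011

The 34th occurrence is 33 intervals after the first: 33 × 6 = 198 days after 4 February 2011.
February has 28 days — 24 days to the end of February leaves 174.
March has 31 days (143 left).
April has 30 days (113 left).
May has 31 days (82 left).
June has 30 days (52 left).
July has 31 days (21 left).
21 days into August → 21 August 2011.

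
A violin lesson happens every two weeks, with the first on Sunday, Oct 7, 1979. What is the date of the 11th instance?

Feb 24, 1980

The 11th occurrence is 10 intervals after the first: 10 × 14 = 140 days after Oct 7, 1979.
Oct has 31 days — 24 days to the end of Oct leaves 116.
Nov has 30 days (86 left).
Dec has 31 days (55 left).
Jan has 31 days (24 left).
24 days into Feb → Feb 24, 1980.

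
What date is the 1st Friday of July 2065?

July 3, 2065

July 2065 begins on a Wednesday, so the first Friday is July 3 (2 days later).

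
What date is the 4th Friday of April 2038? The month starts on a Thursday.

April 2038 begins on a Thursday, so the first Friday is April 2 (1 day later).
The 4th Friday is 3 weeks later: 2 + 21 = 23.

April 23, 2038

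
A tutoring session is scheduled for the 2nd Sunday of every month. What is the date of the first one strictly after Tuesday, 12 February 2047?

10 March 2047

February 2047 starts on a Friday; its first Sunday is the 3rd, so the 2nd Sunday is the 10th — 10 February 2047.
That is not after 12 February 2047, so look at March 2047.
March 2047 starts on a Friday; its first Sunday is the 3rd, so the 2nd Sunday is the 10th — 10 March 2047.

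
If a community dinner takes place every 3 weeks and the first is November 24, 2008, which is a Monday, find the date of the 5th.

The 5th occurrence is 4 intervals after the first: 4 × 21 = 84 days after November 24, 2008.
November has 30 days — 6 days to the end of November leaves 78.
December has 31 days (47 left).
January has 31 days (16 left).
16 days into February → February 16, 2009.

February 16, 2009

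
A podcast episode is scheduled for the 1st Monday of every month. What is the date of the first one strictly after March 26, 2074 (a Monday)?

April 2, 2074

March 2074 starts on a Thursday, so its 1st Monday is March 5, 2074 (4 days in).
That is not after March 26, 2074, so look at April 2074.
April 2074 starts on a Sunday, so its 1st Monday is April 2, 2074 (1 day in).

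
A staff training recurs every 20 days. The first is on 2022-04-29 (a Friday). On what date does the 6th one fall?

The 6th occurrence is 5 intervals after the first: 5 × 20 = 100 days after 2022-04-29.
April has 30 days — 1 day to the end of April leaves 99.
May has 31 days (68 left).
June has 30 days (38 left).
July has 31 days (7 left).
7 days into August → 2022-08-07.

2022-08-07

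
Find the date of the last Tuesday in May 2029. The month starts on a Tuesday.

May 2029 begins on a Tuesday, so the first Tuesday is May 1.
May 2029 has 31 days. Adding weeks: 1, 8, 15, 22, 29 — the last one ≤ 31 is the 29th.

May 29, 2029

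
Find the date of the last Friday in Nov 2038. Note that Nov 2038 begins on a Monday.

Nov 2038 begins on a Monday, so the first Friday is Nov 5 (4 days later).
Nov 2038 has 30 days. Adding weeks: 5, 12, 19, 26 — the last one ≤ 30 is the 26th.

Nov 26, 2038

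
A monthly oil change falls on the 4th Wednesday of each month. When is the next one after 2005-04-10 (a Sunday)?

2005-04-27

April 2005 starts on a Friday; its first Wednesday is the 6th, so the 4th Wednesday is the 27th — 2005-04-27.
2005-04-27 is after 2005-04-10, so that is the next one.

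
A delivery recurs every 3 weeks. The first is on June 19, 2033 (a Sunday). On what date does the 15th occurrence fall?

April 9, 2034

The 15th occurrence is 14 intervals after the first: 14 × 21 = 294 days after June 19, 2033.
June has 30 days — 11 days to the end of June leaves 283.
July has 31 days (252 left).
August has 31 days (221 left).
September has 30 days (191 left).
October has 31 days (160 left).
November has 30 days (130 left).
December has 31 days (99 left).
January has 31 days (68 left).
February has 28 days (40 left).
March has 31 days (9 left).
9 days into April → April 9, 2034.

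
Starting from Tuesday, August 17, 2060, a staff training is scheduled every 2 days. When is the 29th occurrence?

The 29th occurrence is 28 intervals after the first: 28 × 2 = 56 days after August 17, 2060.
August has 31 days — 14 days to the end of August leaves 42.
September has 30 days (12 left).
12 days into October → October 12, 2060.

October 12, 2060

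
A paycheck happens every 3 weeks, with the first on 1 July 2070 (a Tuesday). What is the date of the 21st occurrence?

25 August 2071

The 21st occurrence is 20 intervals after the first: 20 × 21 = 420 days after 1 July 2070.
July has 31 days — 30 days to the end of July leaves 390.
August has 31 days (359 left).
September has 30 days (329 left).
October has 31 days (298 left).
November has 30 days (268 left).
December has 31 days (237 left).
January has 31 days (206 left).
February has 28 days (178 left).
March has 31 days (147 left).
April has 30 days (117 left).
May has 31 days (86 left).
June has 30 days (56 left).
July has 31 days (25 left).
25 days into August → 25 August 2071.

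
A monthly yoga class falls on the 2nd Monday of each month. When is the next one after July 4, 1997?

July 1997 starts on a Tuesday; its first Monday is the 7th, so the 2nd Monday is the 14th — July 14, 1997.
July 14, 1997 is after July 4, 1997, so that is the next one.

July 14, 1997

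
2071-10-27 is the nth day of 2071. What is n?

300

Days in months before October: 31 + 28 + 31 + 30 + 31 + 30 + 31 + 31 + 30 = 273.
Plus 27 days into October → day 300.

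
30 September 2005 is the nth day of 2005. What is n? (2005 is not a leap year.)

273

Days in months before September: 31 + 28 + 31 + 30 + 31 + 30 + 31 + 31 = 243.
Plus 30 days into September → day 273.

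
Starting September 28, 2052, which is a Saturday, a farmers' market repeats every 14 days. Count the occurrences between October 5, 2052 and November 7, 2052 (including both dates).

Occurrences land 14·i days after September 28, 2052 for i = 0, 1, 2, …
October 5, 2052 is 7 days after the start; 7 ÷ 14 = 0 remainder 7; since the remainder is 7, round up to i = 1. First occurrence in the window: #2 on October 12, 2052 (1×14 = 14 days in).
November 7, 2052 is 40 days after the start; 40 ÷ 14 = 2 remainder 12. Last occurrence in the window: #3 on October 26, 2052.
Occurrences #2 through #3: 2 in total.

2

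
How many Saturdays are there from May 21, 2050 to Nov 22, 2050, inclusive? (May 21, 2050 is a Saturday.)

27

May 21, 2050 is a Saturday; the first Saturday on or after it is May 21, 2050.
From May 21, 2050 to Nov 22, 2050: 10 + 30 + 31 + 31 + 30 + 31 + 22 = 185 days (rest of May, Jun, Jul, Aug, Sep, Oct, Nov).
185 ÷ 7 = 26 full weeks with remainder 3, so 26 more Saturdays after the first → 27.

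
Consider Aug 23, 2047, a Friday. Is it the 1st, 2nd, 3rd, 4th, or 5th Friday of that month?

Day 23 falls in week ⌈23/7⌉ of the month.
Days 1–7 hold the 1st Friday, 8–14 the 2nd, 15–21 the 3rd, 22–28 the 4th, 29–31 the 5th.
23 is in the range for the 4th.

4th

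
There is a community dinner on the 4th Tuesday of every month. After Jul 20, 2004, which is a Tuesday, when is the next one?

Jul 2004 starts on a Thursday; its first Tuesday is the 6th, so the 4th Tuesday is the 27th — Jul 27, 2004.
Jul 27, 2004 is after Jul 20, 2004, so that is the next one.

Jul 27, 2004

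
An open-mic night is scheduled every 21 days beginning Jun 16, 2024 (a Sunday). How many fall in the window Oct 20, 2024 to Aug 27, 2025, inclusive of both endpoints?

Occurrences land 21·i days after Jun 16, 2024 for i = 0, 1, 2, …
Oct 20, 2024 is 126 days after the start; 126 ÷ 21 = 6 remainder 0. First occurrence in the window: #7 on Oct 20, 2024 (6×21 = 126 days in).
Aug 27, 2025 is 437 days after the start; 437 ÷ 21 = 20 remainder 17. Last occurrence in the window: #21 on Aug 10, 2025.
Occurrences #7 through #21: 15 in total.

15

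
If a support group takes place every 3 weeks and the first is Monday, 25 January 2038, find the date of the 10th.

The 10th occurrence is 9 intervals after the first: 9 × 21 = 189 days after 25 January 2038.
January has 31 days — 6 days to the end of January leaves 183.
February has 28 days (155 left).
March has 31 days (124 left).
April has 30 days (94 left).
May has 31 days (63 left).
June has 30 days (33 left).
July has 31 days (2 left).
2 days into August → 2 August 2038.

2 August 2038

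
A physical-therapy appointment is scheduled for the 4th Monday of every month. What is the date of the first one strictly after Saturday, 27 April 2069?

April 2069 starts on a Monday; its first Monday is the 1st, so the 4th Monday is the 22nd — 22 April 2069.
That is not after 27 April 2069, so look at May 2069.
May 2069 starts on a Wednesday; its first Monday is the 6th, so the 4th Monday is the 27th — 27 May 2069.

27 May 2069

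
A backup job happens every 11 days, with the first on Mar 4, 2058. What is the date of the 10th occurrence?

Jun 11, 2058

The 10th occurrence is 9 intervals after the first: 9 × 11 = 99 days after Mar 4, 2058.
Mar has 31 days — 27 days to the end of Mar leaves 72.
Apr has 30 days (42 left).
May has 31 days (11 left).
11 days into Jun → Jun 11, 2058.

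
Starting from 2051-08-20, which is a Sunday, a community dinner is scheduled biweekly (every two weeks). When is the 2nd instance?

2051-09-03

The 2nd occurrence is 1 interval after the first: 1 × 14 = 14 days after 2051-08-20.
August has 31 days — 11 days to the end of August leaves 3.
3 days into September → 2051-09-03.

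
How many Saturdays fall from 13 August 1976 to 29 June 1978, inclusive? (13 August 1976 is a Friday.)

13 August 1976 is a Friday; the first Saturday on or after it is 14 August 1976 (1 day later).
From 14 August 1976 to 29 June 1978: 139 + 365 + 180 = 684 days (rest of 1976, 1977, to 29 June 1978 in 1978).
684 ÷ 7 = 97 full weeks with remainder 5, so 97 more Saturdays after the first → 98.

98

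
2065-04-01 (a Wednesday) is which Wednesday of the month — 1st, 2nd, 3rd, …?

Day 1 falls in week ⌈1/7⌉ of the month.
Days 1–7 hold the 1st Wednesday, 8–14 the 2nd, 15–21 the 3rd, 22–28 the 4th, 29–31 the 5th.
1 is in the range for the 1st.

1st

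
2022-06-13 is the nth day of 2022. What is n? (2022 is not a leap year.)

Days in months before June: 31 + 28 + 31 + 30 + 31 = 151.
Plus 13 days into June → day 164.

164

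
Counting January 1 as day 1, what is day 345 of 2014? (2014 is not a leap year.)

2014-12-11

January has 31 days (345 − 31 = 314 remain).
February has 28 days (314 − 28 = 286 remain).
March has 31 days (286 − 31 = 255 remain).
April has 30 days (255 − 30 = 225 remain).
May has 31 days (225 − 31 = 194 remain).
June has 30 days (194 − 30 = 164 remain).
July has 31 days (164 − 31 = 133 remain).
August has 31 days (133 − 31 = 102 remain).
September has 30 days (102 − 30 = 72 remain).
October has 31 days (72 − 31 = 41 remain).
November has 30 days (41 − 30 = 11 remain).
11 into December → December 11.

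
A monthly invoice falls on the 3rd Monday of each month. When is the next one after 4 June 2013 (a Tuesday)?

17 June 2013

June 2013 starts on a Saturday; its first Monday is the 3rd, so the 3rd Monday is the 17th — 17 June 2013.
17 June 2013 is after 4 June 2013, so that is the next one.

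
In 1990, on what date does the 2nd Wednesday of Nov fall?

Nov 14, 1990

The first Wednesday of Nov 1990 is Nov 7.
The 2nd Wednesday is 1 weeks later: 7 + 7 = 14.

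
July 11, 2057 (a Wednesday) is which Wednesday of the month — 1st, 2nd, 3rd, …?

2nd

Day 11 falls in week ⌈11/7⌉ of the month.
Days 1–7 hold the 1st Wednesday, 8–14 the 2nd, 15–21 the 3rd, 22–28 the 4th, 29–31 the 5th.
11 is in the range for the 2nd.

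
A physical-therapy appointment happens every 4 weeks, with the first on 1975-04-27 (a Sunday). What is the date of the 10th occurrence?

1976-01-04

The 10th occurrence is 9 intervals after the first: 9 × 28 = 252 days after 1975-04-27.
April has 30 days — 3 days to the end of April leaves 249.
May has 31 days (218 left).
June has 30 days (188 left).
July has 31 days (157 left).
August has 31 days (126 left).
September has 30 days (96 left).
October has 31 days (65 left).
November has 30 days (35 left).
December has 31 days (4 left).
4 days into January → 1976-01-04.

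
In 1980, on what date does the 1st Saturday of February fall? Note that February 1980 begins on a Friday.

1980-02-02

February 1980 begins on a Friday, so the first Saturday is February 2 (1 day later).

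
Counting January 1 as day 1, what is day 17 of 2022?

17 into January → January 17.

January 17, 2022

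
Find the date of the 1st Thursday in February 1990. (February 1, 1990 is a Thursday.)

February 1990 begins on a Thursday, so the first Thursday is February 1.

February 1, 1990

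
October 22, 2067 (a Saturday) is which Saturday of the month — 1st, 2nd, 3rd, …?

Day 22 falls in week ⌈22/7⌉ of the month.
Days 1–7 hold the 1st Saturday, 8–14 the 2nd, 15–21 the 3rd, 22–28 the 4th, 29–31 the 5th.
22 is in the range for the 4th.

4th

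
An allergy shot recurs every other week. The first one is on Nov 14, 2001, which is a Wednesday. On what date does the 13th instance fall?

The 13th occurrence is 12 intervals after the first: 12 × 14 = 168 days after Nov 14, 2001.
Nov has 30 days — 16 days to the end of Nov leaves 152.
Dec has 31 days (121 left).
Jan has 31 days (90 left).
Feb has 28 days (62 left).
Mar has 31 days (31 left).
Apr has 30 days (1 left).
1 day into May → May 1, 2002.

May 1, 2002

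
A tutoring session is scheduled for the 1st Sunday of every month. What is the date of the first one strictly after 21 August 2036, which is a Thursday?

7 September 2036

August 2036 starts on a Friday, so its 1st Sunday is 3 August 2036 (2 days in).
That is not after 21 August 2036, so look at September 2036.
September 2036 starts on a Monday, so its 1st Sunday is 7 September 2036 (6 days in).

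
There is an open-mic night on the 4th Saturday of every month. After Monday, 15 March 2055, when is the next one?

27 March 2055

March 2055 starts on a Monday; its first Saturday is the 6th, so the 4th Saturday is the 27th — 27 March 2055.
27 March 2055 is after 15 March 2055, so that is the next one.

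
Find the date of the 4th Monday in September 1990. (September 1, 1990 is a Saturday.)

1990-09-24

September 1990 begins on a Saturday, so the first Monday is September 3 (2 days later).
The 4th Monday is 3 weeks later: 3 + 21 = 24.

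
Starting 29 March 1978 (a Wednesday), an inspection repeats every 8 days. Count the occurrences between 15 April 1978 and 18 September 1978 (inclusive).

19

Occurrences land 8·i days after 29 March 1978 for i = 0, 1, 2, …
15 April 1978 is 17 days after the start; 17 ÷ 8 = 2 remainder 1; since the remainder is 1, round up to i = 3. First occurrence in the window: #4 on 22 April 1978 (3×8 = 24 days in).
18 September 1978 is 173 days after the start; 173 ÷ 8 = 21 remainder 5. Last occurrence in the window: #22 on 13 September 1978.
Occurrences #4 through #22: 19 in total.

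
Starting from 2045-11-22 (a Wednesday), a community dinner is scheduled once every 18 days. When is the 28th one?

2047-03-23

The 28th occurrence is 27 intervals after the first: 27 × 18 = 486 days after 2045-11-22.
November has 30 days — 8 days to the end of November leaves 478.
From end of November to end of 2045 is 31 days (447 left).
2046 has 365 days (82 left).
January has 31 days (51 left).
February has 28 days (23 left).
23 days into March → 2047-03-23.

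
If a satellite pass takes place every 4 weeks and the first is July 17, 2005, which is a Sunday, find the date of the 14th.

The 14th occurrence is 13 intervals after the first: 13 × 28 = 364 days after July 17, 2005.
July has 31 days — 14 days to the end of July leaves 350.
August has 31 days (319 left).
September has 30 days (289 left).
October has 31 days (258 left).
November has 30 days (228 left).
December has 31 days (197 left).
January has 31 days (166 left).
February has 28 days (138 left).
March has 31 days (107 left).
April has 30 days (77 left).
May has 31 days (46 left).
June has 30 days (16 left).
16 days into July → July 16, 2006.

July 16, 2006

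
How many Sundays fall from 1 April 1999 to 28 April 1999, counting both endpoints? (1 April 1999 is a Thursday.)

1 April 1999 is a Thursday; the first Sunday on or after it is 4 April 1999 (3 days later).
From 4 April 1999 to 28 April 1999 is 28 − 4 = 24 days.
24 ÷ 7 = 3 full weeks with remainder 3, so 3 more Sundays after the first → 4.

4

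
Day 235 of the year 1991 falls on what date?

January has 31 days (235 − 31 = 204 remain).
February has 28 days (204 − 28 = 176 remain).
March has 31 days (176 − 31 = 145 remain).
April has 30 days (145 − 30 = 115 remain).
May has 31 days (115 − 31 = 84 remain).
June has 30 days (84 − 30 = 54 remain).
July has 31 days (54 − 31 = 23 remain).
23 into August → August 23.

1991-08-23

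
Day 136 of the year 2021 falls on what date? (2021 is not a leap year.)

May 16, 2021

Jan has 31 days (136 − 31 = 105 remain).
Feb has 28 days (105 − 28 = 77 remain).
Mar has 31 days (77 − 31 = 46 remain).
Apr has 30 days (46 − 30 = 16 remain).
16 into May → May 16.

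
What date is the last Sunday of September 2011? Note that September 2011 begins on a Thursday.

September 2011 begins on a Thursday, so the first Sunday is September 4 (3 days later).
September 2011 has 30 days. Adding weeks: 4, 11, 18, 25 — the last one ≤ 30 is the 25th.

September 25, 2011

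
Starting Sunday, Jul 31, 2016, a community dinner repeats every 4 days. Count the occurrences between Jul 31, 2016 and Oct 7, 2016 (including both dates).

18

Occurrences land 4·i days after Jul 31, 2016 for i = 0, 1, 2, …
The window opens on the start date, so the first occurrence inside is #1 on Jul 31, 2016.
Oct 7, 2016 is 68 days after the start; 68 ÷ 4 = 17 remainder 0. Last occurrence in the window: #18 on Oct 7, 2016.
Occurrences #1 through #18: 18 in total.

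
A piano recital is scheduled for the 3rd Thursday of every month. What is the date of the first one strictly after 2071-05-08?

2071-05-21

May 2071 starts on a Friday; its first Thursday is the 7th, so the 3rd Thursday is the 21st — 2071-05-21.
2071-05-21 is after 2071-05-08, so that is the next one.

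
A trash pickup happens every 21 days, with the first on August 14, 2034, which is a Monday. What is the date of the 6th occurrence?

The 6th occurrence is 5 intervals after the first: 5 × 21 = 105 days after August 14, 2034.
August has 31 days — 17 days to the end of August leaves 88.
September has 30 days (58 left).
October has 31 days (27 left).
27 days into November → November 27, 2034.

November 27, 2034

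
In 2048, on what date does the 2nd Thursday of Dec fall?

Dec 10, 2048

Dec 2048 begins on a Tuesday, so the first Thursday is Dec 3 (2 days later).
The 2nd Thursday is 1 weeks later: 3 + 7 = 10.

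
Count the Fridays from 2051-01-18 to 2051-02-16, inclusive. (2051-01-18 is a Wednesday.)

2051-01-18 is a Wednesday; the first Friday on or after it is 2051-01-20 (2 days later).
From 2051-01-20 to 2051-02-16: 11 + 16 = 27 days (rest of January, February).
27 ÷ 7 = 3 full weeks with remainder 6, so 3 more Fridays after the first → 4.

4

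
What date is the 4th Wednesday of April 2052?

April 2052 begins on a Monday, so the first Wednesday is April 3 (2 days later).
The 4th Wednesday is 3 weeks later: 3 + 21 = 24.

2052-04-24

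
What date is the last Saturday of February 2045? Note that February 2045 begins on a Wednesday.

February 2045 begins on a Wednesday, so the first Saturday is February 4 (3 days later).
February 2045 has 28 days. Adding weeks: 4, 11, 18, 25 — the last one ≤ 28 is the 25th.

February 25, 2045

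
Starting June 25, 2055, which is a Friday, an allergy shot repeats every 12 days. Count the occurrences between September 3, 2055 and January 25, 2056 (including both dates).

12

Occurrences land 12·i days after June 25, 2055 for i = 0, 1, 2, …
September 3, 2055 is 70 days after the start; 70 ÷ 12 = 5 remainder 10; since the remainder is 10, round up to i = 6. First occurrence in the window: #7 on September 5, 2055 (6×12 = 72 days in).
January 25, 2056 is 214 days after the start; 214 ÷ 12 = 17 remainder 10. Last occurrence in the window: #18 on January 15, 2056.
Occurrences #7 through #18: 12 in total.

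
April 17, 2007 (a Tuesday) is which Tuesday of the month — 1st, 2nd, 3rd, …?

3rd

Day 17 falls in week ⌈17/7⌉ of the month.
Days 1–7 hold the 1st Tuesday, 8–14 the 2nd, 15–21 the 3rd, 22–28 the 4th, 29–31 the 5th.
17 is in the range for the 3rd.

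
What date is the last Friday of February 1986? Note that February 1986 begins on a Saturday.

1986-02-28

February 1986 begins on a Saturday, so the first Friday is February 7 (6 days later).
February 1986 has 28 days. Adding weeks: 7, 14, 21, 28 — the last one ≤ 28 is the 28th.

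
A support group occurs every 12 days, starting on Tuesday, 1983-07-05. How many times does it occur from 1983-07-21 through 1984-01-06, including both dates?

Occurrences land 12·i days after 1983-07-05 for i = 0, 1, 2, …
1983-07-21 is 16 days after the start; 16 ÷ 12 = 1 remainder 4; since the remainder is 4, round up to i = 2. First occurrence in the window: #3 on 1983-07-29 (2×12 = 24 days in).
1984-01-06 is 185 days after the start; 185 ÷ 12 = 15 remainder 5. Last occurrence in the window: #16 on 1984-01-01.
Occurrences #3 through #16: 14 in total.

14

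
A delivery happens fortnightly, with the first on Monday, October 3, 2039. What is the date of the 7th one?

The 7th occurrence is 6 intervals after the first: 6 × 14 = 84 days after October 3, 2039.
October has 31 days — 28 days to the end of October leaves 56.
November has 30 days (26 left).
26 days into December → December 26, 2039.

December 26, 2039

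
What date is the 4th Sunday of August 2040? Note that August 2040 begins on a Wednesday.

August 2040 begins on a Wednesday, so the first Sunday is August 5 (4 days later).
The 4th Sunday is 3 weeks later: 5 + 21 = 26.

2040-08-26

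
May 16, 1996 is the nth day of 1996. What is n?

137

Days in months before May: 31 + 29 + 31 + 30 = 121.
Plus 16 days into May → day 137.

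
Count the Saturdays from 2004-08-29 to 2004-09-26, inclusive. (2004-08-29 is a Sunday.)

4

2004-08-29 is a Sunday; the first Saturday on or after it is 2004-09-04 (6 days later).
From 2004-09-04 to 2004-09-26 is 26 − 4 = 22 days.
22 ÷ 7 = 3 full weeks with remainder 1, so 3 more Saturdays after the first → 4.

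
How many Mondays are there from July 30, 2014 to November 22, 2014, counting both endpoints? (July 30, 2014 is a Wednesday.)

16

July 30, 2014 is a Wednesday; the first Monday on or after it is August 4, 2014 (5 days later).
From August 4, 2014 to November 22, 2014: 27 + 30 + 31 + 22 = 110 days (rest of August, September, October, November).
110 ÷ 7 = 15 full weeks with remainder 5, so 15 more Mondays after the first → 16.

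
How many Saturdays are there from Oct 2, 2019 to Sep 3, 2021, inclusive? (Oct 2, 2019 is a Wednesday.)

100

Oct 2, 2019 is a Wednesday; the first Saturday on or after it is Oct 5, 2019 (3 days later).
From Oct 5, 2019 to Sep 3, 2021: 87 + 366 + 246 = 699 days (rest of 2019, 2020, to Sep 3, 2021 in 2021).
699 ÷ 7 = 99 full weeks with remainder 6, so 99 more Saturdays after the first → 100.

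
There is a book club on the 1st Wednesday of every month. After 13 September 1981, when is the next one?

September 1981 starts on a Tuesday, so its 1st Wednesday is 2 September 1981 (1 day in).
That is not after 13 September 1981, so look at October 1981.
October 1981 starts on a Thursday, so its 1st Wednesday is 7 October 1981 (6 days in).

7 October 1981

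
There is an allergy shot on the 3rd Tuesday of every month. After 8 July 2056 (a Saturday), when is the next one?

July 2056 starts on a Saturday; its first Tuesday is the 4th, so the 3rd Tuesday is the 18th — 18 July 2056.
18 July 2056 is after 8 July 2056, so that is the next one.

18 July 2056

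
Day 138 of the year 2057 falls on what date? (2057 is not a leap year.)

18 May 2057

January has 31 days (138 − 31 = 107 remain).
February has 28 days (107 − 28 = 79 remain).
March has 31 days (79 − 31 = 48 remain).
April has 30 days (48 − 30 = 18 remain).
18 into May → May 18.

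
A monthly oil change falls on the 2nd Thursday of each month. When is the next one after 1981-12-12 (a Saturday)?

December 1981 starts on a Tuesday; its first Thursday is the 3rd, so the 2nd Thursday is the 10th — 1981-12-10.
That is not after 1981-12-12, so look at January 1982.
January 1982 starts on a Friday; its first Thursday is the 7th, so the 2nd Thursday is the 14th — 1982-01-14.

1982-01-14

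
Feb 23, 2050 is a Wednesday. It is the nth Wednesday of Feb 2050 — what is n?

Day 23 falls in week ⌈23/7⌉ of the month.
Days 1–7 hold the 1st Wednesday, 8–14 the 2nd, 15–21 the 3rd, 22–28 the 4th, 29–31 the 5th.
23 is in the range for the 4th.

4th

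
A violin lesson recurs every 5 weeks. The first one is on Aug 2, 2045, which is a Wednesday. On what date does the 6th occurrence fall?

The 6th occurrence is 5 intervals after the first: 5 × 35 = 175 days after Aug 2, 2045.
Aug has 31 days — 29 days to the end of Aug leaves 146.
Sep has 30 days (116 left).
Oct has 31 days (85 left).
Nov has 30 days (55 left).
Dec has 31 days (24 left).
24 days into Jan → Jan 24, 2046.

Jan 24, 2046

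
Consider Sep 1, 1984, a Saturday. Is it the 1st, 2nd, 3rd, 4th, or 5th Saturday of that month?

Day 1 falls in week ⌈1/7⌉ of the month.
Days 1–7 hold the 1st Saturday, 8–14 the 2nd, 15–21 the 3rd, 22–28 the 4th, 29–31 the 5th.
1 is in the range for the 1st.

1st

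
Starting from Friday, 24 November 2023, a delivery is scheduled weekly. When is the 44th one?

The 44th occurrence is 43 intervals after the first: 43 × 7 = 301 days after 24 November 2023.
November has 30 days — 6 days to the end of November leaves 295.
December has 31 days (264 left).
January has 31 days (233 left).
February has 29 days (204 left).
March has 31 days (173 left).
April has 30 days (143 left).
May has 31 days (112 left).
June has 30 days (82 left).
July has 31 days (51 left).
August has 31 days (20 left).
20 days into September → 20 September 2024.

20 September 2024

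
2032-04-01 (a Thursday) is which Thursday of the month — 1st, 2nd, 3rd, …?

1st

Day 1 falls in week ⌈1/7⌉ of the month.
Days 1–7 hold the 1st Thursday, 8–14 the 2nd, 15–21 the 3rd, 22–28 the 4th, 29–31 the 5th.
1 is in the range for the 1st.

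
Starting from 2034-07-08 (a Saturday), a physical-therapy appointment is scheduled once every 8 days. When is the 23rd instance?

The 23rd occurrence is 22 intervals after the first: 22 × 8 = 176 days after 2034-07-08.
July has 31 days — 23 days to the end of July leaves 153.
August has 31 days (122 left).
September has 30 days (92 left).
October has 31 days (61 left).
November has 30 days (31 left).
31 days into December → 2034-12-31.

2034-12-31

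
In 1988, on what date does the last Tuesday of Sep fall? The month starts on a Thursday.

Sep 1988 begins on a Thursday, so the first Tuesday is Sep 6 (5 days later).
Sep 1988 has 30 days. Adding weeks: 6, 13, 20, 27 — the last one ≤ 30 is the 27th.

Sep 27, 1988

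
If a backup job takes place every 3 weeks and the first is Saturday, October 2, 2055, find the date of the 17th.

September 2, 2056

The 17th occurrence is 16 intervals after the first: 16 × 21 = 336 days after October 2, 2055.
October has 31 days — 29 days to the end of October leaves 307.
November has 30 days (277 left).
December has 31 days (246 left).
January has 31 days (215 left).
February has 29 days (186 left).
March has 31 days (155 left).
April has 30 days (125 left).
May has 31 days (94 left).
June has 30 days (64 left).
July has 31 days (33 left).
August has 31 days (2 left).
2 days into September → September 2, 2056.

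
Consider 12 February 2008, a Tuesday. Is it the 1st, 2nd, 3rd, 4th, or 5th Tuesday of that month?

Day 12 falls in week ⌈12/7⌉ of the month.
Days 1–7 hold the 1st Tuesday, 8–14 the 2nd, 15–21 the 3rd, 22–28 the 4th, 29–31 the 5th.
12 is in the range for the 2nd.

2nd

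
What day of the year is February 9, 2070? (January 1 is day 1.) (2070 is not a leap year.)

40

Days in months before February: 31 = 31.
Plus 9 days into February → day 40.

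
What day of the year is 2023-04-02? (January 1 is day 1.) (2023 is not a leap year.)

92

Days in months before April: 31 + 28 + 31 = 90.
Plus 2 days into April → day 92.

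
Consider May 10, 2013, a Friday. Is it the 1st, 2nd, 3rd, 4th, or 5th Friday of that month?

2nd

Day 10 falls in week ⌈10/7⌉ of the month.
Days 1–7 hold the 1st Friday, 8–14 the 2nd, 15–21 the 3rd, 22–28 the 4th, 29–31 the 5th.
10 is in the range for the 2nd.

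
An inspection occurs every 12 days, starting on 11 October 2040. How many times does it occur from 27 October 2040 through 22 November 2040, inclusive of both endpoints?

2

Occurrences land 12·i days after 11 October 2040 for i = 0, 1, 2, …
27 October 2040 is 16 days after the start; 16 ÷ 12 = 1 remainder 4; since the remainder is 4, round up to i = 2. First occurrence in the window: #3 on 4 November 2040 (2×12 = 24 days in).
22 November 2040 is 42 days after the start; 42 ÷ 12 = 3 remainder 6. Last occurrence in the window: #4 on 16 November 2040.
Occurrences #3 through #4: 2 in total.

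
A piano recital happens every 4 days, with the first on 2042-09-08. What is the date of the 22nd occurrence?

2042-12-01

The 22nd occurrence is 21 intervals after the first: 21 × 4 = 84 days after 2042-09-08.
September has 30 days — 22 days to the end of September leaves 62.
October has 31 days (31 left).
November has 30 days (1 left).
1 day into December → 2042-12-01.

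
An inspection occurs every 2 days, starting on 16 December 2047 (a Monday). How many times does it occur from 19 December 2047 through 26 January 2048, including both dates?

19

Occurrences land 2·i days after 16 December 2047 for i = 0, 1, 2, …
19 December 2047 is 3 days after the start; 3 ÷ 2 = 1 remainder 1; since the remainder is 1, round up to i = 2. First occurrence in the window: #3 on 20 December 2047 (2×2 = 4 days in).
26 January 2048 is 41 days after the start; 41 ÷ 2 = 20 remainder 1. Last occurrence in the window: #21 on 25 January 2048.
Occurrences #3 through #21: 19 in total.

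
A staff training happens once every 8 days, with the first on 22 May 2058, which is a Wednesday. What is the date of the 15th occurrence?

The 15th occurrence is 14 intervals after the first: 14 × 8 = 112 days after 22 May 2058.
May has 31 days — 9 days to the end of May leaves 103.
June has 30 days (73 left).
July has 31 days (42 left).
August has 31 days (11 left).
11 days into September → 11 September 2058.

11 September 2058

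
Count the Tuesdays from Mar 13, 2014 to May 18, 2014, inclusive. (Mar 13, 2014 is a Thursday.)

Mar 13, 2014 is a Thursday; the first Tuesday on or after it is Mar 18, 2014 (5 days later).
From Mar 18, 2014 to May 18, 2014: 13 + 30 + 18 = 61 days (rest of Mar, Apr, May).
61 ÷ 7 = 8 full weeks with remainder 5, so 8 more Tuesdays after the first → 9.

9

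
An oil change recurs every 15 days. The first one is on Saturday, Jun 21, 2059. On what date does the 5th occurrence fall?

Aug 20, 2059

The 5th occurrence is 4 intervals after the first: 4 × 15 = 60 days after Jun 21, 2059.
Jun has 30 days — 9 days to the end of Jun leaves 51.
Jul has 31 days (20 left).
20 days into Aug → Aug 20, 2059.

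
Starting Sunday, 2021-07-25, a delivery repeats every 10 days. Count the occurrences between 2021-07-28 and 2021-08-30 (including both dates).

Occurrences land 10·i days after 2021-07-25 for i = 0, 1, 2, …
2021-07-28 is 3 days after the start; 3 ÷ 10 = 0 remainder 3; since the remainder is 3, round up to i = 1. First occurrence in the window: #2 on 2021-08-04 (1×10 = 10 days in).
2021-08-30 is 36 days after the start; 36 ÷ 10 = 3 remainder 6. Last occurrence in the window: #4 on 2021-08-24.
Occurrences #2 through #4: 3 in total.

3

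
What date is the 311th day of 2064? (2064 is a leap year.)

January has 31 days (311 − 31 = 280 remain).
February has 29 days (280 − 29 = 251 remain).
March has 31 days (251 − 31 = 220 remain).
April has 30 days (220 − 30 = 190 remain).
May has 31 days (190 − 31 = 159 remain).
June has 30 days (159 − 30 = 129 remain).
July has 31 days (129 − 31 = 98 remain).
August has 31 days (98 − 31 = 67 remain).
September has 30 days (67 − 30 = 37 remain).
October has 31 days (37 − 31 = 6 remain).
6 into November → November 6.

6 November 2064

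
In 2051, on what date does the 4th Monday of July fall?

The first Monday of July 2051 is July 3.
The 4th Monday is 3 weeks later: 3 + 21 = 24.

2051-07-24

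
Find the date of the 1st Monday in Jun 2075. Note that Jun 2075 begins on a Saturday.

Jun 3, 2075

Jun 2075 begins on a Saturday, so the first Monday is Jun 3 (2 days later).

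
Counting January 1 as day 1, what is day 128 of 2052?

January has 31 days (128 − 31 = 97 remain).
February has 29 days (97 − 29 = 68 remain).
March has 31 days (68 − 31 = 37 remain).
April has 30 days (37 − 30 = 7 remain).
7 into May → May 7.

2052-05-07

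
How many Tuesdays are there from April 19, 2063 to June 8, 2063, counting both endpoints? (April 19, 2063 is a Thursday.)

7

April 19, 2063 is a Thursday; the first Tuesday on or after it is April 24, 2063 (5 days later).
From April 24, 2063 to June 8, 2063: 6 + 31 + 8 = 45 days (rest of April, May, June).
45 ÷ 7 = 6 full weeks with remainder 3, so 6 more Tuesdays after the first → 7.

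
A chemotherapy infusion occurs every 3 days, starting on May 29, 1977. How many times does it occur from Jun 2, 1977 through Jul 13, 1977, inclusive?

14

Occurrences land 3·i days after May 29, 1977 for i = 0, 1, 2, …
Jun 2, 1977 is 4 days after the start; 4 ÷ 3 = 1 remainder 1; since the remainder is 1, round up to i = 2. First occurrence in the window: #3 on Jun 4, 1977 (2×3 = 6 days in).
Jul 13, 1977 is 45 days after the start; 45 ÷ 3 = 15 remainder 0. Last occurrence in the window: #16 on Jul 13, 1977.
Occurrences #3 through #16: 14 in total.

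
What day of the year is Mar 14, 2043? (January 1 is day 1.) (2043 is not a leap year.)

73

Days in months before Mar: 31 + 28 = 59.
Plus 14 days into Mar → day 73.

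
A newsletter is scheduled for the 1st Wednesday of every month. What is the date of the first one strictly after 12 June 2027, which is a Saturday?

June 2027 starts on a Tuesday, so its 1st Wednesday is 2 June 2027 (1 day in).
That is not after 12 June 2027, so look at July 2027.
July 2027 starts on a Thursday, so its 1st Wednesday is 7 July 2027 (6 days in).

7 July 2027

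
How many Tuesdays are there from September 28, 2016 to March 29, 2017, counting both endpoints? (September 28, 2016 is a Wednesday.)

September 28, 2016 is a Wednesday; the first Tuesday on or after it is October 4, 2016 (6 days later).
From October 4, 2016 to March 29, 2017: 27 + 30 + 31 + 31 + 28 + 29 = 176 days (rest of October, November, December, January, February, March).
176 ÷ 7 = 25 full weeks with remainder 1, so 25 more Tuesdays after the first → 26.

26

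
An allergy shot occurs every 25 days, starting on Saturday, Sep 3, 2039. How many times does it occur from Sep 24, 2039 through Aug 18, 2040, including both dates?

Occurrences land 25·i days after Sep 3, 2039 for i = 0, 1, 2, …
Sep 24, 2039 is 21 days after the start; 21 ÷ 25 = 0 remainder 21; since the remainder is 21, round up to i = 1. First occurrence in the window: #2 on Sep 28, 2039 (1×25 = 25 days in).
Aug 18, 2040 is 350 days after the start; 350 ÷ 25 = 14 remainder 0. Last occurrence in the window: #15 on Aug 18, 2040.
Occurrences #2 through #15: 14 in total.

14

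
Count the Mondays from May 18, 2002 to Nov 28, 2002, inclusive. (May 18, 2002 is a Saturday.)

May 18, 2002 is a Saturday; the first Monday on or after it is May 20, 2002 (2 days later).
From May 20, 2002 to Nov 28, 2002: 11 + 30 + 31 + 31 + 30 + 31 + 28 = 192 days (rest of May, Jun, Jul, Aug, Sep, Oct, Nov).
192 ÷ 7 = 27 full weeks with remainder 3, so 27 more Mondays after the first → 28.

28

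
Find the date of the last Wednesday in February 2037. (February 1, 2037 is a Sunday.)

February 25, 2037

February 2037 begins on a Sunday, so the first Wednesday is February 4 (3 days later).
February 2037 has 28 days. Adding weeks: 4, 11, 18, 25 — the last one ≤ 28 is the 25th.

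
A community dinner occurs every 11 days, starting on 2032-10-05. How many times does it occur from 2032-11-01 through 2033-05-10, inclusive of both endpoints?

Occurrences land 11·i days after 2032-10-05 for i = 0, 1, 2, …
2032-11-01 is 27 days after the start; 27 ÷ 11 = 2 remainder 5; since the remainder is 5, round up to i = 3. First occurrence in the window: #4 on 2032-11-07 (3×11 = 33 days in).
2033-05-10 is 217 days after the start; 217 ÷ 11 = 19 remainder 8. Last occurrence in the window: #20 on 2033-05-02.
Occurrences #4 through #20: 17 in total.

17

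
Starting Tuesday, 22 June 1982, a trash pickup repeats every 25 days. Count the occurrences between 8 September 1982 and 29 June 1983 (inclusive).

Occurrences land 25·i days after 22 June 1982 for i = 0, 1, 2, …
8 September 1982 is 78 days after the start; 78 ÷ 25 = 3 remainder 3; since the remainder is 3, round up to i = 4. First occurrence in the window: #5 on 30 September 1982 (4×25 = 100 days in).
29 June 1983 is 372 days after the start; 372 ÷ 25 = 14 remainder 22. Last occurrence in the window: #15 on 7 June 1983.
Occurrences #5 through #15: 11 in total.

11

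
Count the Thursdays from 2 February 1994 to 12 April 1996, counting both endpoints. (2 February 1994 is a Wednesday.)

115

2 February 1994 is a Wednesday; the first Thursday on or after it is 3 February 1994 (1 day later).
From 3 February 1994 to 12 April 1996: 331 + 365 + 103 = 799 days (rest of 1994, 1995, to 12 April 1996 in 1996).
799 ÷ 7 = 114 full weeks with remainder 1, so 114 more Thursdays after the first → 115.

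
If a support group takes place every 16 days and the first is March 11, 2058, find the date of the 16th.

November 6, 2058

The 16th occurrence is 15 intervals after the first: 15 × 16 = 240 days after March 11, 2058.
March has 31 days — 20 days to the end of March leaves 220.
April has 30 days (190 left).
May has 31 days (159 left).
June has 30 days (129 left).
July has 31 days (98 left).
August has 31 days (67 left).
September has 30 days (37 left).
October has 31 days (6 left).
6 days into November → November 6, 2058.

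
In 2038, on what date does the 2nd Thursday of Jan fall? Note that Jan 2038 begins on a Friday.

Jan 2038 begins on a Friday, so the first Thursday is Jan 7 (6 days later).
The 2nd Thursday is 1 weeks later: 7 + 7 = 14.

Jan 14, 2038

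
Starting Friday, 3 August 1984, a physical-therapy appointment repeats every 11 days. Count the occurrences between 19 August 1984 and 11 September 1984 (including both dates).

2

Occurrences land 11·i days after 3 August 1984 for i = 0, 1, 2, …
19 August 1984 is 16 days after the start; 16 ÷ 11 = 1 remainder 5; since the remainder is 5, round up to i = 2. First occurrence in the window: #3 on 25 August 1984 (2×11 = 22 days in).
11 September 1984 is 39 days after the start; 39 ÷ 11 = 3 remainder 6. Last occurrence in the window: #4 on 5 September 1984.
Occurrences #3 through #4: 2 in total.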